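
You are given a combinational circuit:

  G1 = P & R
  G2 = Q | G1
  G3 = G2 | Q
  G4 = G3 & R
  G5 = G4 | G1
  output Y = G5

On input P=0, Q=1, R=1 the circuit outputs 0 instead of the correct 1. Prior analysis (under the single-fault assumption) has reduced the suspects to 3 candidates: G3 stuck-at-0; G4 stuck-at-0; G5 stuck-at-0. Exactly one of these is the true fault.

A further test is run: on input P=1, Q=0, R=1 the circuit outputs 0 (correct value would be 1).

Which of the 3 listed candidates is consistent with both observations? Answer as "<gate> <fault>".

G5 stuck-at-0

Evaluate each candidate on input P=1, Q=0, R=1:
  G3 stuck-at-0: G1=1, G2=1, G3=0 [stuck-at-0], G4=0, G5=1 → 1 — eliminated
  G4 stuck-at-0: G1=1, G2=1, G3=1, G4=0 [stuck-at-0], G5=1 → 1 — eliminated
  G5 stuck-at-0: G1=1, G2=1, G3=1, G4=1, G5=0 [stuck-at-0] → 0 — matches
Only G5 stuck-at-0 reproduces the observed 0.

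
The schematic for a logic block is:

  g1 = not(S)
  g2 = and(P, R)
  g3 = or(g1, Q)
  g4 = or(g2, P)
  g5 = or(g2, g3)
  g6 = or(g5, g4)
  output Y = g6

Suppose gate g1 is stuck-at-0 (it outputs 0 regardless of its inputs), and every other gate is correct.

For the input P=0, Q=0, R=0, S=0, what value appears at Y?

Propagate with g1 forced: g1=0 [stuck-at-0], g2=0, g3=0, g4=0, g5=0, g6=0.
So Y = 0. (Without the fault it would be 1.)

0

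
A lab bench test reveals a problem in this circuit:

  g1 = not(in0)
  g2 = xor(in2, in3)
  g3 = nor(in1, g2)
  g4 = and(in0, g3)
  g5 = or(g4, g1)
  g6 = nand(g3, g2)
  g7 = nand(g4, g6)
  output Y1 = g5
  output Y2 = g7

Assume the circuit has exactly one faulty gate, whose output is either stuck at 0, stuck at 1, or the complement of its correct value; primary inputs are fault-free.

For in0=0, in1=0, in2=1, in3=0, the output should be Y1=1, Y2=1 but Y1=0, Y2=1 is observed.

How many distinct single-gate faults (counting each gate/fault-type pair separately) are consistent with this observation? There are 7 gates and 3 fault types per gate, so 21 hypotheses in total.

4

Fault-free: g1=1, g2=1, g3=0, g4=0, g5=1, g6=1, g7=1 → Y1=1, Y2=1. Observed Y1=0, Y2=1.
  g1: stuck-at-0, inverted output ✓; others ✗
  g2: none of the 3 fault types match ✗
  g3: none of the 3 fault types match ✗
  g4: none of the 3 fault types match ✗
  g5: stuck-at-0, inverted output ✓; others ✗
  g6: none of the 3 fault types match ✗
  g7: none of the 3 fault types match ✗
Consistent faults: {g1 stuck-at-0, g1 inverted output, g5 stuck-at-0, g5 inverted output} — 4 in all.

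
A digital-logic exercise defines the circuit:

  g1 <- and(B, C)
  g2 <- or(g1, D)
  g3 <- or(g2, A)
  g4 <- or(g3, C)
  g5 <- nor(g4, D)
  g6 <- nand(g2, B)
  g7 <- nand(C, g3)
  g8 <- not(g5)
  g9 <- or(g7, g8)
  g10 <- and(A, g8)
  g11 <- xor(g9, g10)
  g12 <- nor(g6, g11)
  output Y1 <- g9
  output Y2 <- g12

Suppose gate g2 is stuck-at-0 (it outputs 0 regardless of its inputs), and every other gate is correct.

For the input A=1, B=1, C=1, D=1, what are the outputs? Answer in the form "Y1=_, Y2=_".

Y1=1, Y2=0

Propagate with g2 forced: g1=1, g2=0 [stuck-at-0], g3=1, g4=1, g5=0, g6=1, g7=0, g8=1, g9=1, g10=1, g11=0, g12=0.
So the outputs are Y1=1, Y2=0. (Without the fault they would be Y1=1, Y2=1.)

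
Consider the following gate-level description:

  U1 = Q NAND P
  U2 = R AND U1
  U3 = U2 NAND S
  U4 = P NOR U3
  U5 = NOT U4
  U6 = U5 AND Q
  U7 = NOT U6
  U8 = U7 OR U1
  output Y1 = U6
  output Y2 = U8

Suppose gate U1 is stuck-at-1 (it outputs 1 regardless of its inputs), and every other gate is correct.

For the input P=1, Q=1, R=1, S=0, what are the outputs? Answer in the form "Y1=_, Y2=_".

Propagate with U1 forced: U1=1 [stuck-at-1], U2=1, U3=1, U4=0, U5=1, U6=1, U7=0, U8=1.
So the outputs are Y1=1, Y2=1. (Without the fault they would be Y1=1, Y2=0.)

Y1=1, Y2=1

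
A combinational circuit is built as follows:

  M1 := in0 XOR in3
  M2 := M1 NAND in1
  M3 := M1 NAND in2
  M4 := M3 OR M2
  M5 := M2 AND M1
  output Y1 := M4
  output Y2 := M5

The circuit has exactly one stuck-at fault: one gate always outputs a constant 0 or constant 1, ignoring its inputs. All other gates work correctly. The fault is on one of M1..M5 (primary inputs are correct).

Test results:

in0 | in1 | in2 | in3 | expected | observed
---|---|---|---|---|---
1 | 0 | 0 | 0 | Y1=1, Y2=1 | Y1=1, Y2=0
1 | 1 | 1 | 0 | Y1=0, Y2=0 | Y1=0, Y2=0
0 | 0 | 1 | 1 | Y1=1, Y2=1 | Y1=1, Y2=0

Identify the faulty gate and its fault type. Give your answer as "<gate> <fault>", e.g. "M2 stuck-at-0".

M5 stuck-at-0

Fault-free values for test 1 (in0=1, in1=0, in2=0, in3=0): M1=1, M2=1, M3=1, M4=1, M5=1, giving Y1=1, Y2=1. Observed Y1=1, Y2=0.
Test 1: faults giving observed Y1=1, Y2=0 are {M1 stuck-at-0, M2 stuck-at-0, M5 stuck-at-0}.
Test 2 (in0=1, in1=1, in2=1, in3=0): fault-free M1=1, M2=0, M3=0, M4=0, M5=0 → Y1=0, Y2=0; observed Y1=0, Y2=0. Eliminates M1 stuck-at-0.
Test 3 (in0=0, in1=0, in2=1, in3=1): fault-free M1=1, M2=1, M3=0, M4=1, M5=1 → Y1=1, Y2=1; observed Y1=1, Y2=0. Eliminates M2 stuck-at-0.
Only M5 stuck-at-0 is consistent with every test.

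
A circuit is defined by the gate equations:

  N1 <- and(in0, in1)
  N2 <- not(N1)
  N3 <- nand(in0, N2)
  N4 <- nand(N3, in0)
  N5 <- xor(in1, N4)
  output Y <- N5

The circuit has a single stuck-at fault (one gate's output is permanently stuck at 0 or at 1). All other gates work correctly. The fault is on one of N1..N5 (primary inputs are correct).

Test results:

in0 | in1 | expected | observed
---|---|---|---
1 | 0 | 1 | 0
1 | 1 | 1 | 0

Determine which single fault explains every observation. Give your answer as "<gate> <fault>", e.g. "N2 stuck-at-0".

N5 stuck-at-0

Fault-free values for test 1 (in0=1, in1=0): N1=0, N2=1, N3=0, N4=1, N5=1, giving Y=1. Observed 0.
Test 1: faults giving observed 0 are {N1 stuck-at-1, N2 stuck-at-0, N3 stuck-at-1, N4 stuck-at-0, N5 stuck-at-0}.
Test 2 (in0=1, in1=1): fault-free N1=1, N2=0, N3=1, N4=0, N5=1 → 1; observed 0. Eliminates N1 stuck-at-1, N2 stuck-at-0, N3 stuck-at-1, N4 stuck-at-0.
Only N5 stuck-at-0 is consistent with every test.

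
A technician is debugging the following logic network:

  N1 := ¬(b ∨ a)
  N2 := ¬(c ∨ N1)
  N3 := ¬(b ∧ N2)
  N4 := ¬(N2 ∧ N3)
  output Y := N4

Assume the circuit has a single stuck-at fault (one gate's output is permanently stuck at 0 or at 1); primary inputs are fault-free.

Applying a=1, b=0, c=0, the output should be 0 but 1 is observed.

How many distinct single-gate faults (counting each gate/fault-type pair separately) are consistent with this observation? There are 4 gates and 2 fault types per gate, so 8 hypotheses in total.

Fault-free: N1=0, N2=1, N3=1, N4=0 → 0. Observed 1.
  N1 stuck-at-0: output 0 ✗
  N1 stuck-at-1: output 1 ✓
  N2 stuck-at-0: output 1 ✓
  N2 stuck-at-1: output 0 ✗
  N3 stuck-at-0: output 1 ✓
  N3 stuck-at-1: output 0 ✗
  N4 stuck-at-0: output 0 ✗
  N4 stuck-at-1: output 1 ✓
Consistent faults: {N1 stuck-at-1, N2 stuck-at-0, N3 stuck-at-0, N4 stuck-at-1} — 4 in all.

4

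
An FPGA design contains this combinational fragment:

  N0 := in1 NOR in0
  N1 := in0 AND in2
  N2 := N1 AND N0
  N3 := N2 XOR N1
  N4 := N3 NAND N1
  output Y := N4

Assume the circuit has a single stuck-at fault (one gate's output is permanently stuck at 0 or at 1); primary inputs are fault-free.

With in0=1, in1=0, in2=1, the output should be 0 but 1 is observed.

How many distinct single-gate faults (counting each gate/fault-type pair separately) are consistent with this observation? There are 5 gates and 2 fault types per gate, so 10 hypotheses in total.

Fault-free: N0=0, N1=1, N2=0, N3=1, N4=0 → 0. Observed 1.
  N0 stuck-at-0: output 0 ✗
  N0 stuck-at-1: output 1 ✓
  N1 stuck-at-0: output 1 ✓
  N1 stuck-at-1: output 0 ✗
  N2 stuck-at-0: output 0 ✗
  N2 stuck-at-1: output 1 ✓
  N3 stuck-at-0: output 1 ✓
  N3 stuck-at-1: output 0 ✗
  N4 stuck-at-0: output 0 ✗
  N4 stuck-at-1: output 1 ✓
Consistent faults: {N0 stuck-at-1, N1 stuck-at-0, N2 stuck-at-1, N3 stuck-at-0, N4 stuck-at-1} — 5 in all.

5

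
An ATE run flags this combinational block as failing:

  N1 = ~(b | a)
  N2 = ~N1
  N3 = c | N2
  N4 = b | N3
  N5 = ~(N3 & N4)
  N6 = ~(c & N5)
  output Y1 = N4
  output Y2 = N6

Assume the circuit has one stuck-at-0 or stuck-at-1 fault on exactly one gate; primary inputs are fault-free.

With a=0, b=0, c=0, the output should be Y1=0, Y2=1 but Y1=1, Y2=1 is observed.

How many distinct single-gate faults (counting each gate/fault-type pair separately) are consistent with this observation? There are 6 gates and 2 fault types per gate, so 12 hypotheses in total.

Fault-free: N1=1, N2=0, N3=0, N4=0, N5=1, N6=1 → Y1=0, Y2=1. Observed Y1=1, Y2=1.
  N1 stuck-at-0: output Y1=1, Y2=1 ✓
  N1 stuck-at-1: output Y1=0, Y2=1 ✗
  N2 stuck-at-0: output Y1=0, Y2=1 ✗
  N2 stuck-at-1: output Y1=1, Y2=1 ✓
  N3 stuck-at-0: output Y1=0, Y2=1 ✗
  N3 stuck-at-1: output Y1=1, Y2=1 ✓
  N4 stuck-at-0: output Y1=0, Y2=1 ✗
  N4 stuck-at-1: output Y1=1, Y2=1 ✓
  N5 stuck-at-0: output Y1=0, Y2=1 ✗
  N5 stuck-at-1: output Y1=0, Y2=1 ✗
  N6 stuck-at-0: output Y1=0, Y2=0 ✗
  N6 stuck-at-1: output Y1=0, Y2=1 ✗
Consistent faults: {N1 stuck-at-0, N2 stuck-at-1, N3 stuck-at-1, N4 stuck-at-1} — 4 in all.

4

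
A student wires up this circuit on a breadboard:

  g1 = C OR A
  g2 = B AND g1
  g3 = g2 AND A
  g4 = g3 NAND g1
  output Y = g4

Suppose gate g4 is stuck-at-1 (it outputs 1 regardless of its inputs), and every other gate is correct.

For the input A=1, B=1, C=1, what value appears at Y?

1

Propagate with g4 forced: g1=1, g2=1, g3=1, g4=1 [stuck-at-1].
So Y = 1. (Without the fault it would be 0.)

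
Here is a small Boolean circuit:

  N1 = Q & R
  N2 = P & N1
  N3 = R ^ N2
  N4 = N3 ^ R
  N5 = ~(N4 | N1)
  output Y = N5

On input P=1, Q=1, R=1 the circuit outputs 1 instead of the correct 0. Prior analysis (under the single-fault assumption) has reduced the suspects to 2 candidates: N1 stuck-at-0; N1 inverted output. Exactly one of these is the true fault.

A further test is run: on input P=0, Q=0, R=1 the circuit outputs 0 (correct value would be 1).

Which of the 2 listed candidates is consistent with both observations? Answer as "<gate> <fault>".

N1 inverted output

Evaluate each candidate on input P=0, Q=0, R=1:
  N1 stuck-at-0: N1=0 [stuck-at-0], N2=0, N3=1, N4=0, N5=1 → 1 — eliminated
  N1 inverted output: N1=1 [inverted output], N2=0, N3=1, N4=0, N5=0 → 0 — matches
Only N1 inverted output reproduces the observed 0.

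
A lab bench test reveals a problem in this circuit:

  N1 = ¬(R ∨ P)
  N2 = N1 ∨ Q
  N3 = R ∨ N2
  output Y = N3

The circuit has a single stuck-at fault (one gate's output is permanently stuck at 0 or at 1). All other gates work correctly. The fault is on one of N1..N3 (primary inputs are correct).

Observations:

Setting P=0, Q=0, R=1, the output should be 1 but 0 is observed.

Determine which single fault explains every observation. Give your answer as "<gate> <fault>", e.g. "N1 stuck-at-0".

N3 stuck-at-0

Fault-free values for test 1 (P=0, Q=0, R=1): N1=0, N2=0, N3=1, giving Y=1. Observed 0.
Test 1: faults giving observed 0 are {N3 stuck-at-0}.
Only N3 stuck-at-0 is consistent with every test.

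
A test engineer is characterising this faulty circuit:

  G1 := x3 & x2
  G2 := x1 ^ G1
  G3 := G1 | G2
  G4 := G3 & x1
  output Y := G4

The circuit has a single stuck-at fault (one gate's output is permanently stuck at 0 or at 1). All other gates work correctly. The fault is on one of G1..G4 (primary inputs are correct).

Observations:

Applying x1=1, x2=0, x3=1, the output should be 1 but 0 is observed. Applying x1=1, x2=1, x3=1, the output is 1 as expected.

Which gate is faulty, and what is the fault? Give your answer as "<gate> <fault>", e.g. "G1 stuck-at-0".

G2 stuck-at-0

Fault-free values for test 1 (x1=1, x2=0, x3=1): G1=0, G2=1, G3=1, G4=1, giving Y=1. Observed 0.
Test 1: faults giving observed 0 are {G2 stuck-at-0, G3 stuck-at-0, G4 stuck-at-0}.
Test 2 (x1=1, x2=1, x3=1): fault-free G1=1, G2=0, G3=1, G4=1 → 1; observed 1. Eliminates G3 stuck-at-0, G4 stuck-at-0.
Only G2 stuck-at-0 is consistent with every test.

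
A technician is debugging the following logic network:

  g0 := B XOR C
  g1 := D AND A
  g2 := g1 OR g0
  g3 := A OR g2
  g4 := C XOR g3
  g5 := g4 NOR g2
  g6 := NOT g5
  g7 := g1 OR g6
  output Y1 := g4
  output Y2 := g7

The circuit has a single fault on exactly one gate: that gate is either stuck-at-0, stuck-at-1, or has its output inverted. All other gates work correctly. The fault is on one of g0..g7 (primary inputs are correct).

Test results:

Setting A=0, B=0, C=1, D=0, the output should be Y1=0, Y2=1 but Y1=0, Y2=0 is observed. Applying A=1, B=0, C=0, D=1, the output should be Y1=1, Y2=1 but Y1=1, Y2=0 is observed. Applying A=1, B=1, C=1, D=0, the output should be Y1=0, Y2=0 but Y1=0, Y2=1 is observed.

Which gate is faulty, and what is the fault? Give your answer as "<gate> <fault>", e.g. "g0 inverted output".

Fault-free values for test 1 (A=0, B=0, C=1, D=0): g0=1, g1=0, g2=1, g3=1, g4=0, g5=0, g6=1, g7=1, giving Y1=0, Y2=1. Observed Y1=0, Y2=0.
Test 1: faults giving observed Y1=0, Y2=0 are {g5 stuck-at-1, g5 inverted output, g6 stuck-at-0, g6 inverted output, g7 stuck-at-0, g7 inverted output}.
Test 2 (A=1, B=0, C=0, D=1): fault-free g0=0, g1=1, g2=1, g3=1, g4=1, g5=0, g6=1, g7=1 → Y1=1, Y2=1; observed Y1=1, Y2=0. Eliminates g5 stuck-at-1, g5 inverted output, g6 stuck-at-0, g6 inverted output.
Test 3 (A=1, B=1, C=1, D=0): fault-free g0=0, g1=0, g2=0, g3=1, g4=0, g5=1, g6=0, g7=0 → Y1=0, Y2=0; observed Y1=0, Y2=1. Eliminates g7 stuck-at-0.
Only g7 inverted output is consistent with every test.

g7 inverted output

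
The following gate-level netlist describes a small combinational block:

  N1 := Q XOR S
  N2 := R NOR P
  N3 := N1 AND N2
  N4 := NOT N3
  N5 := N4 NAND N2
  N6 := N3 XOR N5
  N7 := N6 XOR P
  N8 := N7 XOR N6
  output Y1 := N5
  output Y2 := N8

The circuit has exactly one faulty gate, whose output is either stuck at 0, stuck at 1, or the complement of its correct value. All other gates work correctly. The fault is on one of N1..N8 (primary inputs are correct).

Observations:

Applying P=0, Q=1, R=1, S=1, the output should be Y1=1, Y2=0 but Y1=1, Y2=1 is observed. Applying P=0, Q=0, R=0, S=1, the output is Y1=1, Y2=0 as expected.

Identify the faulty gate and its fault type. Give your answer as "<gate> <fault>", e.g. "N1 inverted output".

N7 stuck-at-0

Fault-free values for test 1 (P=0, Q=1, R=1, S=1): N1=0, N2=0, N3=0, N4=1, N5=1, N6=1, N7=1, N8=0, giving Y1=1, Y2=0. Observed Y1=1, Y2=1.
Test 1: faults giving observed Y1=1, Y2=1 are {N7 stuck-at-0, N7 inverted output, N8 stuck-at-1, N8 inverted output}.
Test 2 (P=0, Q=0, R=0, S=1): fault-free N1=1, N2=1, N3=1, N4=0, N5=1, N6=0, N7=0, N8=0 → Y1=1, Y2=0; observed Y1=1, Y2=0. Eliminates N7 inverted output, N8 stuck-at-1, N8 inverted output.
Only N7 stuck-at-0 is consistent with every test.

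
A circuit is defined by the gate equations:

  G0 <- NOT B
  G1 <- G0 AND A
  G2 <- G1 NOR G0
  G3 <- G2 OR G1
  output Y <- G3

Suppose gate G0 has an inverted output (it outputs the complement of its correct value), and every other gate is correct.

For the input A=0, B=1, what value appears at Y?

0

Propagate with G0 forced: G0=1 [inverted output], G1=0, G2=0, G3=0.
So Y = 0. (Without the fault it would be 1.)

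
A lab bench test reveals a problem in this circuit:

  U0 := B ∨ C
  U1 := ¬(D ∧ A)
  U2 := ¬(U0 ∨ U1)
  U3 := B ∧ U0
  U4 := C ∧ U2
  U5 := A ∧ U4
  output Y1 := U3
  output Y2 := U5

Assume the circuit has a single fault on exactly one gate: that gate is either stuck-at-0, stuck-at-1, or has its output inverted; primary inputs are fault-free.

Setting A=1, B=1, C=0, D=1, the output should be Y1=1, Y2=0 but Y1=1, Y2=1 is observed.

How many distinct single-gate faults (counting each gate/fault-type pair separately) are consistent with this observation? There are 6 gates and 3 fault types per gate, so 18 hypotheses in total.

Fault-free: U0=1, U1=0, U2=0, U3=1, U4=0, U5=0 → Y1=1, Y2=0. Observed Y1=1, Y2=1.
  U0: none of the 3 fault types match ✗
  U1: none of the 3 fault types match ✗
  U2: none of the 3 fault types match ✗
  U3: none of the 3 fault types match ✗
  U4: stuck-at-1, inverted output ✓; others ✗
  U5: stuck-at-1, inverted output ✓; others ✗
Consistent faults: {U4 stuck-at-1, U4 inverted output, U5 stuck-at-1, U5 inverted output} — 4 in all.

4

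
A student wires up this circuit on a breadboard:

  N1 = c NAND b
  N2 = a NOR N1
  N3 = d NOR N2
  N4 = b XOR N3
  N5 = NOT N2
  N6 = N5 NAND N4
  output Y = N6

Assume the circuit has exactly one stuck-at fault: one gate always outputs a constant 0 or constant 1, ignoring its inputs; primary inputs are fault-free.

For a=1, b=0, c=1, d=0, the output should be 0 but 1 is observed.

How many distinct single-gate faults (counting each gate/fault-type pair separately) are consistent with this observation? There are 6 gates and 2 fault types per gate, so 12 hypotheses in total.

Fault-free: N1=1, N2=0, N3=1, N4=1, N5=1, N6=0 → 0. Observed 1.
  N1 stuck-at-0: output 0 ✗
  N1 stuck-at-1: output 0 ✗
  N2 stuck-at-0: output 0 ✗
  N2 stuck-at-1: output 1 ✓
  N3 stuck-at-0: output 1 ✓
  N3 stuck-at-1: output 0 ✗
  N4 stuck-at-0: output 1 ✓
  N4 stuck-at-1: output 0 ✗
  N5 stuck-at-0: output 1 ✓
  N5 stuck-at-1: output 0 ✗
  N6 stuck-at-0: output 0 ✗
  N6 stuck-at-1: output 1 ✓
Consistent faults: {N2 stuck-at-1, N3 stuck-at-0, N4 stuck-at-0, N5 stuck-at-0, N6 stuck-at-1} — 5 in all.

5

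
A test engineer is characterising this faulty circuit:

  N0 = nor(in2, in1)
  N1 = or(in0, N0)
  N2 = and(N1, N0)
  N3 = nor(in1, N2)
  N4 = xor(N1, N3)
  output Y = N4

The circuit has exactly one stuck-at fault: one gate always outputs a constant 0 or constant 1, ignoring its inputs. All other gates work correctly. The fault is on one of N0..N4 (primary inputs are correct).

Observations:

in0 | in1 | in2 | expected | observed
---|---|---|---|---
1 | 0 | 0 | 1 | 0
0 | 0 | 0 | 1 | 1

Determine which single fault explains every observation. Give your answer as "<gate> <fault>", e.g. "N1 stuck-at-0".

Fault-free values for test 1 (in0=1, in1=0, in2=0): N0=1, N1=1, N2=1, N3=0, N4=1, giving Y=1. Observed 0.
Test 1: faults giving observed 0 are {N0 stuck-at-0, N2 stuck-at-0, N3 stuck-at-1, N4 stuck-at-0}.
Test 2 (in0=0, in1=0, in2=0): fault-free N0=1, N1=1, N2=1, N3=0, N4=1 → 1; observed 1. Eliminates N2 stuck-at-0, N3 stuck-at-1, N4 stuck-at-0.
Only N0 stuck-at-0 is consistent with every test.

N0 stuck-at-0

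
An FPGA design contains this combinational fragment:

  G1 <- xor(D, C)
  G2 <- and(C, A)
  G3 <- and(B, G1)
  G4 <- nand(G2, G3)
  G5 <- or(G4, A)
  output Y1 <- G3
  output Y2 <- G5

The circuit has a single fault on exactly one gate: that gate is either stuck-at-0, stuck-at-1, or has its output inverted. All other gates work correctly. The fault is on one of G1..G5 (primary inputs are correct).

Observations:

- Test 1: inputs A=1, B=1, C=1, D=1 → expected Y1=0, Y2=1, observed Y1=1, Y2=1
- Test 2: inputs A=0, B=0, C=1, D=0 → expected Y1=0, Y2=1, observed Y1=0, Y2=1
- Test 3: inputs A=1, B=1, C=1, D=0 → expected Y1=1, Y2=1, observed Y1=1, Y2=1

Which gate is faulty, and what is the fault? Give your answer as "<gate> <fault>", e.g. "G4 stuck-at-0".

Fault-free values for test 1 (A=1, B=1, C=1, D=1): G1=0, G2=1, G3=0, G4=1, G5=1, giving Y1=0, Y2=1. Observed Y1=1, Y2=1.
Test 1: faults giving observed Y1=1, Y2=1 are {G1 stuck-at-1, G1 inverted output, G3 stuck-at-1, G3 inverted output}.
Test 2 (A=0, B=0, C=1, D=0): fault-free G1=1, G2=0, G3=0, G4=1, G5=1 → Y1=0, Y2=1; observed Y1=0, Y2=1. Eliminates G3 stuck-at-1, G3 inverted output.
Test 3 (A=1, B=1, C=1, D=0): fault-free G1=1, G2=1, G3=1, G4=0, G5=1 → Y1=1, Y2=1; observed Y1=1, Y2=1. Eliminates G1 inverted output.
Only G1 stuck-at-1 is consistent with every test.

G1 stuck-at-1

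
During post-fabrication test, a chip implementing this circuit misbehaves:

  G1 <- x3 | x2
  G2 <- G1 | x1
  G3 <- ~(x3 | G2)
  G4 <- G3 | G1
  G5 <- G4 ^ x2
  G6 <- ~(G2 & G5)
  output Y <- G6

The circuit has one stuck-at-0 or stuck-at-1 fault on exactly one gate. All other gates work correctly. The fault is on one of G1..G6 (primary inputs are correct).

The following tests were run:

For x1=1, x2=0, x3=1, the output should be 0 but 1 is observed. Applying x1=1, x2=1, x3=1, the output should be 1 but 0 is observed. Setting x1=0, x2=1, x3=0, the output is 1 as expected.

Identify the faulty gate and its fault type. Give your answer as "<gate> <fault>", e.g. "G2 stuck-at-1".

G1 stuck-at-0

Fault-free values for test 1 (x1=1, x2=0, x3=1): G1=1, G2=1, G3=0, G4=1, G5=1, G6=0, giving Y=0. Observed 1.
Test 1: faults giving observed 1 are {G1 stuck-at-0, G2 stuck-at-0, G4 stuck-at-0, G5 stuck-at-0, G6 stuck-at-1}.
Test 2 (x1=1, x2=1, x3=1): fault-free G1=1, G2=1, G3=0, G4=1, G5=0, G6=1 → 1; observed 0. Eliminates G2 stuck-at-0, G5 stuck-at-0, G6 stuck-at-1.
Test 3 (x1=0, x2=1, x3=0): fault-free G1=1, G2=1, G3=0, G4=1, G5=0, G6=1 → 1; observed 1. Eliminates G4 stuck-at-0.
Only G1 stuck-at-0 is consistent with every test.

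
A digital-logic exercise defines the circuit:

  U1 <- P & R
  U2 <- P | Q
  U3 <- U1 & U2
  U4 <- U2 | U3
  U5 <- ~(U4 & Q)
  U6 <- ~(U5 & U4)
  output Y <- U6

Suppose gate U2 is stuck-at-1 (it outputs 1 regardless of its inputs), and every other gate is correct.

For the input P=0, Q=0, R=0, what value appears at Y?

0

Propagate with U2 forced: U1=0, U2=1 [stuck-at-1], U3=0, U4=1, U5=1, U6=0.
So Y = 0. (Without the fault it would be 1.)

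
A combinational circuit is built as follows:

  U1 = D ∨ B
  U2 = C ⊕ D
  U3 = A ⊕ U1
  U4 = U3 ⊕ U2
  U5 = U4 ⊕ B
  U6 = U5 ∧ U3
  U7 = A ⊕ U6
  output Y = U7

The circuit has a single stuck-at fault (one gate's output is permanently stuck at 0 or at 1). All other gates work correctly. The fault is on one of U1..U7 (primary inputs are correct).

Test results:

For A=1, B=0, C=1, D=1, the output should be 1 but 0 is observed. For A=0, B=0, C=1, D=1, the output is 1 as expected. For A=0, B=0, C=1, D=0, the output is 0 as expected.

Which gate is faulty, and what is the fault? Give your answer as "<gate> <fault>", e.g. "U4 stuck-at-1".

Fault-free values for test 1 (A=1, B=0, C=1, D=1): U1=1, U2=0, U3=0, U4=0, U5=0, U6=0, U7=1, giving Y=1. Observed 0.
Test 1: faults giving observed 0 are {U1 stuck-at-0, U3 stuck-at-1, U6 stuck-at-1, U7 stuck-at-0}.
Test 2 (A=0, B=0, C=1, D=1): fault-free U1=1, U2=0, U3=1, U4=1, U5=1, U6=1, U7=1 → 1; observed 1. Eliminates U1 stuck-at-0, U7 stuck-at-0.
Test 3 (A=0, B=0, C=1, D=0): fault-free U1=0, U2=1, U3=0, U4=1, U5=1, U6=0, U7=0 → 0; observed 0. Eliminates U6 stuck-at-1.
Only U3 stuck-at-1 is consistent with every test.

U3 stuck-at-1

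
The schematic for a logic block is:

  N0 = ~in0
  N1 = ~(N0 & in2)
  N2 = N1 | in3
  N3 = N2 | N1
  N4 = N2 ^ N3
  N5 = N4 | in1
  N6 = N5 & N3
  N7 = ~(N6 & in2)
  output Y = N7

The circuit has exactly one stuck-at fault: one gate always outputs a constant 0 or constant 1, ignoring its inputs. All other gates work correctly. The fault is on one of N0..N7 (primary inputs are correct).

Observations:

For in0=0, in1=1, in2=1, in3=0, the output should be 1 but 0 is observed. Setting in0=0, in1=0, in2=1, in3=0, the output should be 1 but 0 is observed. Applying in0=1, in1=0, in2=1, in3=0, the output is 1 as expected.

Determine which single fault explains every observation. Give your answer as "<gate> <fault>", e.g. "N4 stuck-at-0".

N3 stuck-at-1

Fault-free values for test 1 (in0=0, in1=1, in2=1, in3=0): N0=1, N1=0, N2=0, N3=0, N4=0, N5=1, N6=0, N7=1, giving Y=1. Observed 0.
Test 1: faults giving observed 0 are {N0 stuck-at-0, N1 stuck-at-1, N2 stuck-at-1, N3 stuck-at-1, N6 stuck-at-1, N7 stuck-at-0}.
Test 2 (in0=0, in1=0, in2=1, in3=0): fault-free N0=1, N1=0, N2=0, N3=0, N4=0, N5=0, N6=0, N7=1 → 1; observed 0. Eliminates N0 stuck-at-0, N1 stuck-at-1, N2 stuck-at-1.
Test 3 (in0=1, in1=0, in2=1, in3=0): fault-free N0=0, N1=1, N2=1, N3=1, N4=0, N5=0, N6=0, N7=1 → 1; observed 1. Eliminates N6 stuck-at-1, N7 stuck-at-0.
Only N3 stuck-at-1 is consistent with every test.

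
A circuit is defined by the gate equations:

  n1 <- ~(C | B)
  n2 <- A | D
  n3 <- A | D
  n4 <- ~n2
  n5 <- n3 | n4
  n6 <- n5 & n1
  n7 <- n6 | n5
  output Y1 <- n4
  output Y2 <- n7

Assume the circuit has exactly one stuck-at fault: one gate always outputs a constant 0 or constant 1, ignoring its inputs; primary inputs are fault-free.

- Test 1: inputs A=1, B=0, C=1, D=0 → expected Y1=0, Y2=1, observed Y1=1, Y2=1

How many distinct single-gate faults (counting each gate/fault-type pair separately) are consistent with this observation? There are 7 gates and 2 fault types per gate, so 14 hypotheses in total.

2

Fault-free: n1=0, n2=1, n3=1, n4=0, n5=1, n6=0, n7=1 → Y1=0, Y2=1. Observed Y1=1, Y2=1.
  n1 stuck-at-0: output Y1=0, Y2=1 ✗
  n1 stuck-at-1: output Y1=0, Y2=1 ✗
  n2 stuck-at-0: output Y1=1, Y2=1 ✓
  n2 stuck-at-1: output Y1=0, Y2=1 ✗
  n3 stuck-at-0: output Y1=0, Y2=0 ✗
  n3 stuck-at-1: output Y1=0, Y2=1 ✗
  n4 stuck-at-0: output Y1=0, Y2=1 ✗
  n4 stuck-at-1: output Y1=1, Y2=1 ✓
  n5 stuck-at-0: output Y1=0, Y2=0 ✗
  n5 stuck-at-1: output Y1=0, Y2=1 ✗
  n6 stuck-at-0: output Y1=0, Y2=1 ✗
  n6 stuck-at-1: output Y1=0, Y2=1 ✗
  n7 stuck-at-0: output Y1=0, Y2=0 ✗
  n7 stuck-at-1: output Y1=0, Y2=1 ✗
Consistent faults: {n2 stuck-at-0, n4 stuck-at-1} — 2 in all.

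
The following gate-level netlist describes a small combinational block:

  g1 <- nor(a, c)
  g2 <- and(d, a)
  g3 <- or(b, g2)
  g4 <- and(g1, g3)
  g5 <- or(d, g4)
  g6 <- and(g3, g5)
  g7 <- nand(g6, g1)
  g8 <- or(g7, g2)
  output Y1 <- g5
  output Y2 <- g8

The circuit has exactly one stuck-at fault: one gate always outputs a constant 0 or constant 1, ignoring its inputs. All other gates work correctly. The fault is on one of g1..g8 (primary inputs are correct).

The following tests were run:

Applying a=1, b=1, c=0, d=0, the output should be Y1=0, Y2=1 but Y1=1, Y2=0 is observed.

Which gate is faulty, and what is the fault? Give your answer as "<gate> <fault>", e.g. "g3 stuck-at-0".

g1 stuck-at-1

Fault-free values for test 1 (a=1, b=1, c=0, d=0): g1=0, g2=0, g3=1, g4=0, g5=0, g6=0, g7=1, g8=1, giving Y1=0, Y2=1. Observed Y1=1, Y2=0.
Test 1: faults giving observed Y1=1, Y2=0 are {g1 stuck-at-1}.
Only g1 stuck-at-1 is consistent with every test.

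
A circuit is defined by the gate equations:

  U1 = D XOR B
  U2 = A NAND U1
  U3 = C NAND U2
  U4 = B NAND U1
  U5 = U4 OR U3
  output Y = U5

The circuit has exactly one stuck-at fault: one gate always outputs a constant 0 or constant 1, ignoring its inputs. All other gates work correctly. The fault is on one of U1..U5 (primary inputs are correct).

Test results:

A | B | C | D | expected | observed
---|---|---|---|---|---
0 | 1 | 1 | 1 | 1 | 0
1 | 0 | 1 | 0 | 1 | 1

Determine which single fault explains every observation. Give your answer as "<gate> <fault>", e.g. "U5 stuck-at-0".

U1 stuck-at-1

Fault-free values for test 1 (A=0, B=1, C=1, D=1): U1=0, U2=1, U3=0, U4=1, U5=1, giving Y=1. Observed 0.
Test 1: faults giving observed 0 are {U1 stuck-at-1, U4 stuck-at-0, U5 stuck-at-0}.
Test 2 (A=1, B=0, C=1, D=0): fault-free U1=0, U2=1, U3=0, U4=1, U5=1 → 1; observed 1. Eliminates U4 stuck-at-0, U5 stuck-at-0.
Only U1 stuck-at-1 is consistent with every test.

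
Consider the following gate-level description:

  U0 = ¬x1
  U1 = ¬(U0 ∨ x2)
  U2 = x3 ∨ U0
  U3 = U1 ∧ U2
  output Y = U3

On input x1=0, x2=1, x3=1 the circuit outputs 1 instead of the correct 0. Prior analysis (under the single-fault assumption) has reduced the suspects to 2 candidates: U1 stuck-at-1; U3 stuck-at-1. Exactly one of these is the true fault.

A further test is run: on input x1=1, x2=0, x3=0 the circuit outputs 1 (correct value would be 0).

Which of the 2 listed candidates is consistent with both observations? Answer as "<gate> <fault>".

U3 stuck-at-1

Evaluate each candidate on input x1=1, x2=0, x3=0:
  U1 stuck-at-1: U0=0, U1=1 [stuck-at-1], U2=0, U3=0 → 0 — eliminated
  U3 stuck-at-1: U0=0, U1=1, U2=0, U3=1 [stuck-at-1] → 1 — matches
Only U3 stuck-at-1 reproduces the observed 1.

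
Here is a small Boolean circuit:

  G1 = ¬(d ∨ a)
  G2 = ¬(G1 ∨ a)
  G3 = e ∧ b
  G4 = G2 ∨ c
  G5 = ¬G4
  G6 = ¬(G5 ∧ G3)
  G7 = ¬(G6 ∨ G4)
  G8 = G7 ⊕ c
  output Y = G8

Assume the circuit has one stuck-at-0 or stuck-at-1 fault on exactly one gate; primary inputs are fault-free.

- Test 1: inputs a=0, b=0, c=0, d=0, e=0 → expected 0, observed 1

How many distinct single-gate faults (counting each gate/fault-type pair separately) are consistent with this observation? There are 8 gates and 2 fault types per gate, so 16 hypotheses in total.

Fault-free: G1=1, G2=0, G3=0, G4=0, G5=1, G6=1, G7=0, G8=0 → 0. Observed 1.
  G1: none of the 2 fault types match ✗
  G2: none of the 2 fault types match ✗
  G3: stuck-at-1 ✓; others ✗
  G4: none of the 2 fault types match ✗
  G5: none of the 2 fault types match ✗
  G6: stuck-at-0 ✓; others ✗
  G7: stuck-at-1 ✓; others ✗
  G8: stuck-at-1 ✓; others ✗
Consistent faults: {G3 stuck-at-1, G6 stuck-at-0, G7 stuck-at-1, G8 stuck-at-1} — 4 in all.

4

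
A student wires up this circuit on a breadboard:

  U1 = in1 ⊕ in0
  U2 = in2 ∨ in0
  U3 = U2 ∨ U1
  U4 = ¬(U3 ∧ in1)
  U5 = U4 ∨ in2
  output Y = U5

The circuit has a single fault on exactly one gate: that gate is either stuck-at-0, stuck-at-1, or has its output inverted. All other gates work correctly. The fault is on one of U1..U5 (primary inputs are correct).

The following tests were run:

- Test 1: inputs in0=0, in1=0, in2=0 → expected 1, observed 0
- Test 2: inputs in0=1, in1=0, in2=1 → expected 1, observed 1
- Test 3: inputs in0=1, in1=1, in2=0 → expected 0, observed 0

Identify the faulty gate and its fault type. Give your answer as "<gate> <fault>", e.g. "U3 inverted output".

U4 stuck-at-0

Fault-free values for test 1 (in0=0, in1=0, in2=0): U1=0, U2=0, U3=0, U4=1, U5=1, giving Y=1. Observed 0.
Test 1: faults giving observed 0 are {U4 stuck-at-0, U4 inverted output, U5 stuck-at-0, U5 inverted output}.
Test 2 (in0=1, in1=0, in2=1): fault-free U1=1, U2=1, U3=1, U4=1, U5=1 → 1; observed 1. Eliminates U5 stuck-at-0, U5 inverted output.
Test 3 (in0=1, in1=1, in2=0): fault-free U1=0, U2=1, U3=1, U4=0, U5=0 → 0; observed 0. Eliminates U4 inverted output.
Only U4 stuck-at-0 is consistent with every test.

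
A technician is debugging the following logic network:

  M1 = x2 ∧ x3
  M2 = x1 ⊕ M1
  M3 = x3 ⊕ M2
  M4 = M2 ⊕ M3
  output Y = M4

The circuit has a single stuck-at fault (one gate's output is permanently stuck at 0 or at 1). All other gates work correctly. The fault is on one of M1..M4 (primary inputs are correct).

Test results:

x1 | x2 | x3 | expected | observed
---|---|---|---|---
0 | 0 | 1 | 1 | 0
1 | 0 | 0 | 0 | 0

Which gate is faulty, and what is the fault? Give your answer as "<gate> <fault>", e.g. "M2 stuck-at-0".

Fault-free values for test 1 (x1=0, x2=0, x3=1): M1=0, M2=0, M3=1, M4=1, giving Y=1. Observed 0.
Test 1: faults giving observed 0 are {M3 stuck-at-0, M4 stuck-at-0}.
Test 2 (x1=1, x2=0, x3=0): fault-free M1=0, M2=1, M3=1, M4=0 → 0; observed 0. Eliminates M3 stuck-at-0.
Only M4 stuck-at-0 is consistent with every test.

M4 stuck-at-0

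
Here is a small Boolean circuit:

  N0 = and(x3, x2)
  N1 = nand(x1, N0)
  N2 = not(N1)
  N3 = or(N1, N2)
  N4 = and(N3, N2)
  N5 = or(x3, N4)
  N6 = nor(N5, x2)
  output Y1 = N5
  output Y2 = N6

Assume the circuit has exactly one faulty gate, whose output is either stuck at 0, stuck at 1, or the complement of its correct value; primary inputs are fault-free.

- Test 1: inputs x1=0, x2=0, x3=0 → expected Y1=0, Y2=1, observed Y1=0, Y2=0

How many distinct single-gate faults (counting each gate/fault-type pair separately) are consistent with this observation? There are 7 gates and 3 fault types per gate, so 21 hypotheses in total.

Fault-free: N0=0, N1=1, N2=0, N3=1, N4=0, N5=0, N6=1 → Y1=0, Y2=1. Observed Y1=0, Y2=0.
  N0: none of the 3 fault types match ✗
  N1: none of the 3 fault types match ✗
  N2: none of the 3 fault types match ✗
  N3: none of the 3 fault types match ✗
  N4: none of the 3 fault types match ✗
  N5: none of the 3 fault types match ✗
  N6: stuck-at-0, inverted output ✓; others ✗
Consistent faults: {N6 stuck-at-0, N6 inverted output} — 2 in all.

2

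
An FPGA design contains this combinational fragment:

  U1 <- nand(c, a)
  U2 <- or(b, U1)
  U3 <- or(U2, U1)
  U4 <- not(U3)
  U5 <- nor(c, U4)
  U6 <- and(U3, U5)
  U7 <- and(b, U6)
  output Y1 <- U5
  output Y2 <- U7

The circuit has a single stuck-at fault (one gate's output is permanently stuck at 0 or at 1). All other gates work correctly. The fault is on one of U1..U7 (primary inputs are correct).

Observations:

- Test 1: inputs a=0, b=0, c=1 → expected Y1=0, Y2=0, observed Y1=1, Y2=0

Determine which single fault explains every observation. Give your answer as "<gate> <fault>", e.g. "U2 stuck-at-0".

Fault-free values for test 1 (a=0, b=0, c=1): U1=1, U2=1, U3=1, U4=0, U5=0, U6=0, U7=0, giving Y1=0, Y2=0. Observed Y1=1, Y2=0.
Test 1: faults giving observed Y1=1, Y2=0 are {U5 stuck-at-1}.
Only U5 stuck-at-1 is consistent with every test.

U5 stuck-at-1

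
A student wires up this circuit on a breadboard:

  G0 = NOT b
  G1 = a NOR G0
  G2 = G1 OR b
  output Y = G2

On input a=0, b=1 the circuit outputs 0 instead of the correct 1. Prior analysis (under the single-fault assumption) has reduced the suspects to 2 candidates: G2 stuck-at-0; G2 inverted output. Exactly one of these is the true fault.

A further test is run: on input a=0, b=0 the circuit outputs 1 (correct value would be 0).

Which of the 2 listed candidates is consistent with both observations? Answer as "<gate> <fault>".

Evaluate each candidate on input a=0, b=0:
  G2 stuck-at-0: G0=1, G1=0, G2=0 [stuck-at-0] → 0 — eliminated
  G2 inverted output: G0=1, G1=0, G2=1 [inverted output] → 1 — matches
Only G2 inverted output reproduces the observed 1.

G2 inverted output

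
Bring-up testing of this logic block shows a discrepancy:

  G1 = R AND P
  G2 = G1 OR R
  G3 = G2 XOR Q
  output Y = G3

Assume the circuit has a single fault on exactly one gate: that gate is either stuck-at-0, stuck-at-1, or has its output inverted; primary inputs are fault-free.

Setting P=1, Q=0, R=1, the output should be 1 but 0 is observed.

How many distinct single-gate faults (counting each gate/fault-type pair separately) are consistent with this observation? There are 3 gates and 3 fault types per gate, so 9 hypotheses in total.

Fault-free: G1=1, G2=1, G3=1 → 1. Observed 0.
  G1 stuck-at-0: output 1 ✗
  G1 stuck-at-1: output 1 ✗
  G1 inverted output: output 1 ✗
  G2 stuck-at-0: output 0 ✓
  G2 stuck-at-1: output 1 ✗
  G2 inverted output: output 0 ✓
  G3 stuck-at-0: output 0 ✓
  G3 stuck-at-1: output 1 ✗
  G3 inverted output: output 0 ✓
Consistent faults: {G2 stuck-at-0, G2 inverted output, G3 stuck-at-0, G3 inverted output} — 4 in all.

4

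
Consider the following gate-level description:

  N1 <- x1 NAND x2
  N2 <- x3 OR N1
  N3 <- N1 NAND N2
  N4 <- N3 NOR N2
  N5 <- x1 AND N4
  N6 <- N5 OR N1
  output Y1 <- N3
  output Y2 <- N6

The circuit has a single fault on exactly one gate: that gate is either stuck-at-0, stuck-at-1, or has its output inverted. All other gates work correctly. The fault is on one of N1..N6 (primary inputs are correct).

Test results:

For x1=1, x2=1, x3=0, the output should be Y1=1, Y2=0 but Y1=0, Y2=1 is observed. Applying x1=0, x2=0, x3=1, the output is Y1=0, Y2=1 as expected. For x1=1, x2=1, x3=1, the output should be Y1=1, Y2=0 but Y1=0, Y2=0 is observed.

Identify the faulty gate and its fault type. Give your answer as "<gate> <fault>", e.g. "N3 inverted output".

Fault-free values for test 1 (x1=1, x2=1, x3=0): N1=0, N2=0, N3=1, N4=0, N5=0, N6=0, giving Y1=1, Y2=0. Observed Y1=0, Y2=1.
Test 1: faults giving observed Y1=0, Y2=1 are {N1 stuck-at-1, N1 inverted output, N3 stuck-at-0, N3 inverted output}.
Test 2 (x1=0, x2=0, x3=1): fault-free N1=1, N2=1, N3=0, N4=0, N5=0, N6=1 → Y1=0, Y2=1; observed Y1=0, Y2=1. Eliminates N1 inverted output, N3 inverted output.
Test 3 (x1=1, x2=1, x3=1): fault-free N1=0, N2=1, N3=1, N4=0, N5=0, N6=0 → Y1=1, Y2=0; observed Y1=0, Y2=0. Eliminates N1 stuck-at-1.
Only N3 stuck-at-0 is consistent with every test.

N3 stuck-at-0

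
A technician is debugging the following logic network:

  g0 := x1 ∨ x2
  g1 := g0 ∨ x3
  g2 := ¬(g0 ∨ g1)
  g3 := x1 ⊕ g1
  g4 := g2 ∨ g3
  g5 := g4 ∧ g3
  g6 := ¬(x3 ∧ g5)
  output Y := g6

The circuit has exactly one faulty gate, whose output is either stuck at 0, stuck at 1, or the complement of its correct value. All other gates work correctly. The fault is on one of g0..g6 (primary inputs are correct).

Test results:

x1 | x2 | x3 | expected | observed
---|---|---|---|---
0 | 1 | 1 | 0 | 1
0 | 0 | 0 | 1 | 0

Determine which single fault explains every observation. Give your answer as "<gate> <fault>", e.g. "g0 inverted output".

g6 inverted output

Fault-free values for test 1 (x1=0, x2=1, x3=1): g0=1, g1=1, g2=0, g3=1, g4=1, g5=1, g6=0, giving Y=0. Observed 1.
Test 1: faults giving observed 1 are {g1 stuck-at-0, g1 inverted output, g3 stuck-at-0, g3 inverted output, g4 stuck-at-0, g4 inverted output, g5 stuck-at-0, g5 inverted output, g6 stuck-at-1, g6 inverted output}.
Test 2 (x1=0, x2=0, x3=0): fault-free g0=0, g1=0, g2=1, g3=0, g4=1, g5=0, g6=1 → 1; observed 0. Eliminates g1 stuck-at-0, g1 inverted output, g3 stuck-at-0, g3 inverted output, g4 stuck-at-0, g4 inverted output, g5 stuck-at-0, g5 inverted output, g6 stuck-at-1.
Only g6 inverted output is consistent with every test.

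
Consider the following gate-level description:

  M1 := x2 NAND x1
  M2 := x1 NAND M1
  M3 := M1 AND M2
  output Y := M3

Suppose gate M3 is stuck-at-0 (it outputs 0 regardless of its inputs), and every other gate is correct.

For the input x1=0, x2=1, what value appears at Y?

0

Propagate with M3 forced: M1=1, M2=1, M3=0 [stuck-at-0].
So Y = 0. (Without the fault it would be 1.)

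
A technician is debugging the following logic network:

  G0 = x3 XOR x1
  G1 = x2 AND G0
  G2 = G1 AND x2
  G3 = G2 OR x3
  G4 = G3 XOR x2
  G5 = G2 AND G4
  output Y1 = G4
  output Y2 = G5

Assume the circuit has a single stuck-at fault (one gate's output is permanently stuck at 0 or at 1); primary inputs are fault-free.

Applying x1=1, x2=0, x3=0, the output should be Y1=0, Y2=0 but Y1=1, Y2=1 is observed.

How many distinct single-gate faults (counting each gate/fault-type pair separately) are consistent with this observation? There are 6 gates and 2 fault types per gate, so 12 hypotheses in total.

1

Fault-free: G0=1, G1=0, G2=0, G3=0, G4=0, G5=0 → Y1=0, Y2=0. Observed Y1=1, Y2=1.
  G0 stuck-at-0: output Y1=0, Y2=0 ✗
  G0 stuck-at-1: output Y1=0, Y2=0 ✗
  G1 stuck-at-0: output Y1=0, Y2=0 ✗
  G1 stuck-at-1: output Y1=0, Y2=0 ✗
  G2 stuck-at-0: output Y1=0, Y2=0 ✗
  G2 stuck-at-1: output Y1=1, Y2=1 ✓
  G3 stuck-at-0: output Y1=0, Y2=0 ✗
  G3 stuck-at-1: output Y1=1, Y2=0 ✗
  G4 stuck-at-0: output Y1=0, Y2=0 ✗
  G4 stuck-at-1: output Y1=1, Y2=0 ✗
  G5 stuck-at-0: output Y1=0, Y2=0 ✗
  G5 stuck-at-1: output Y1=0, Y2=1 ✗
Consistent faults: {G2 stuck-at-1} — 1 in all.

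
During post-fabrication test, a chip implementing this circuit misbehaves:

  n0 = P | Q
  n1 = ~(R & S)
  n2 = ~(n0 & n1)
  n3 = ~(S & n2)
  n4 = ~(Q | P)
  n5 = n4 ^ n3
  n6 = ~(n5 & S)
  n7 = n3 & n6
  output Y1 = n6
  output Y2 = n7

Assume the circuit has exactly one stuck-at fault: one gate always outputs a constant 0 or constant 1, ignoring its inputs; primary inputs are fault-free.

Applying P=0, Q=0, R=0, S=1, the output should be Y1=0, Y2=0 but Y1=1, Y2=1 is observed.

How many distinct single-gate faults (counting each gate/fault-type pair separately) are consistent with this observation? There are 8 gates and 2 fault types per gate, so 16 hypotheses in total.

3

Fault-free: n0=0, n1=1, n2=1, n3=0, n4=1, n5=1, n6=0, n7=0 → Y1=0, Y2=0. Observed Y1=1, Y2=1.
  n0: stuck-at-1 ✓; others ✗
  n1: none of the 2 fault types match ✗
  n2: stuck-at-0 ✓; others ✗
  n3: stuck-at-1 ✓; others ✗
  n4: none of the 2 fault types match ✗
  n5: none of the 2 fault types match ✗
  n6: none of the 2 fault types match ✗
  n7: none of the 2 fault types match ✗
Consistent faults: {n0 stuck-at-1, n2 stuck-at-0, n3 stuck-at-1} — 3 in all.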